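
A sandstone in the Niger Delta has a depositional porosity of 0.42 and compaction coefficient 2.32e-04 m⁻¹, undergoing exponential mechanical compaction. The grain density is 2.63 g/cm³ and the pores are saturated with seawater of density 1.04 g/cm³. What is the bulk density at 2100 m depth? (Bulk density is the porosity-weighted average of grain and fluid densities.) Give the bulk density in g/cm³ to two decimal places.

2.22 g/cm³

Working in km (1 km = 1000 m; k in km⁻¹ = k in m⁻¹ × 1000):
Porosity at depth: phi = 0.42·exp(−0.232×2.1) = 0.42×0.6143 = 0.2580
Bulk density: ρ_b = (1−phi)ρ_g + phi·ρ_f = 0.7420×2.63 + 0.2580×1.04
       = 1.951 + 0.268 = 2.220 g/cm³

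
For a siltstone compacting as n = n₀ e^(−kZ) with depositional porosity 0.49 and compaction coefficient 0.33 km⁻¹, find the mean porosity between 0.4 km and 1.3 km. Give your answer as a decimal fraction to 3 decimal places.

⟨n⟩ = (1/(Z₂−Z₁)) ∫ n₀ e^(−kZ) dZ = n₀·(e^(−k·Z₁) − e^(−k·Z₂)) / (k·(Z₂−Z₁))
e^(−0.33×0.4) = 0.8763; e^(−0.33×1.3) = 0.6512
⟨n⟩ = 0.49 × (0.8763 − 0.6512) / (0.33 × 0.9) = 0.49 × 0.7582 = 0.3715

0.372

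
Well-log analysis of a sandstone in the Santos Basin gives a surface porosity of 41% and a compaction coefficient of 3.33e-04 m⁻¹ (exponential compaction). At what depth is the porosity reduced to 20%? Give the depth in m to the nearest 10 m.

Working in km (1 km = 1000 m; c in km⁻¹ = c in m⁻¹ × 1000):
Invert Athy's law: Z = ln(φ₀/φ) / c
Z = ln(0.41/0.2) / 0.333 = ln(2.05) / 0.333 = 0.7178 / 0.333 = 2.156 km

2160 m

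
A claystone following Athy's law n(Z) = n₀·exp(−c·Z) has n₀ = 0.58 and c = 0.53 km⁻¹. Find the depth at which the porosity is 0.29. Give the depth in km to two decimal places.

Invert Athy's law: Z = ln(n₀/n) / c
Z = ln(0.58/0.29) / 0.53 = ln(2) / 0.53 = 0.6931 / 0.53 = 1.308 km

1.31 km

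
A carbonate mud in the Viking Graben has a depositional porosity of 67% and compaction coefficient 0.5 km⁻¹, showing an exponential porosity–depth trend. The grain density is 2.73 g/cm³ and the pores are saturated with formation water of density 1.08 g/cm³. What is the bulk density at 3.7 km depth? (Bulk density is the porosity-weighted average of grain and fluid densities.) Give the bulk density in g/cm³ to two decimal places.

Porosity at depth: φ = 0.67·exp(−0.5×3.7) = 0.67×0.1572 = 0.1053
Bulk density: ρ_b = (1−φ)ρ_g + φ·ρ_f = 0.8947×2.73 + 0.1053×1.08
       = 2.442 + 0.114 = 2.556 g/cm³

2.56 g/cm³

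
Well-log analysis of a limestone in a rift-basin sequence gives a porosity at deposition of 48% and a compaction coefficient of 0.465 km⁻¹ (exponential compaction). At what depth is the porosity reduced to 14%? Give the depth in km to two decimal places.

Invert Athy's law: d = ln(phi₀/phi) / c
d = ln(0.48/0.14) / 0.465 = ln(3.429) / 0.465 = 1.2321 / 0.465 = 2.650 km

2.65 km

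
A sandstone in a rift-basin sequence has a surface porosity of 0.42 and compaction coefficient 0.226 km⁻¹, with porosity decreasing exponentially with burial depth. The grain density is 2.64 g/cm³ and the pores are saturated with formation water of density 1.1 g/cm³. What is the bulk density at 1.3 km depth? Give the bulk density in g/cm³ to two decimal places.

2.16 g/cm³

Porosity at depth: φ = 0.42·exp(−0.226×1.3) = 0.42×0.7454 = 0.3131
Bulk density: ρ_b = (1−φ)ρ_g + φ·ρ_f = 0.6869×2.64 + 0.3131×1.1
       = 1.813 + 0.344 = 2.158 g/cm³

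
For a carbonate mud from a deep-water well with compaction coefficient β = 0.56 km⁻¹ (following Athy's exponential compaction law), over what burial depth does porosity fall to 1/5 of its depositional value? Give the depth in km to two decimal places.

2.87 km

φ/φ₀ = 1/5 ⇒ exp(−β·Z) = 1/5 ⇒ Z = ln(5) / β
Z = 1.6094 / 0.56 = 2.874 km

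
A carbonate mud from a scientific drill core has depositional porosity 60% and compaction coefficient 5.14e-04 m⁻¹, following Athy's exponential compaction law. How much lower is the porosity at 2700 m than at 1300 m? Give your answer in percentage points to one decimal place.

15.8 percentage points

Working in km (1 km = 1000 m; k in km⁻¹ = k in m⁻¹ × 1000):
n(1.3) = 0.6·e^(−0.514×1.3) = 0.3076
n(2.7) = 0.6·e^(−0.514×2.7) = 0.1498
Δn = 0.3076 − 0.1498 = 0.1578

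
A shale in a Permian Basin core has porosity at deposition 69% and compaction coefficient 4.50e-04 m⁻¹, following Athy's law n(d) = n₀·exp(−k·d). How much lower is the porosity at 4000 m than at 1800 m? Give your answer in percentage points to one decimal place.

19.3 percentage points

Working in km (1 km = 1000 m; k in km⁻¹ = k in m⁻¹ × 1000):
n(1.8) = 0.69·e^(−0.45×1.8) = 0.3070
n(4) = 0.69·e^(−0.45×4) = 0.1141
Δn = 0.3070 − 0.1141 = 0.1929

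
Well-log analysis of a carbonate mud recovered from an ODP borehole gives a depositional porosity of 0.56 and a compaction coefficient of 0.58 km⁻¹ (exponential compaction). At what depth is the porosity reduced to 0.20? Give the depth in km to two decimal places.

1.78 km

Invert Athy's law: d = ln(n₀/n) / k
d = ln(0.56/0.2) / 0.58 = ln(2.8) / 0.58 = 1.0296 / 0.58 = 1.775 km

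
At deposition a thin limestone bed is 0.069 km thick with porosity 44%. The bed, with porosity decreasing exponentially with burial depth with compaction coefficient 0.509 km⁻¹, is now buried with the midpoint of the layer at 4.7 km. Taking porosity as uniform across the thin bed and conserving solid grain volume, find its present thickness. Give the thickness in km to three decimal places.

Porosity at 4.7 km: phi = 0.44·exp(−0.509×4.7) = 0.0402
Solid-volume conservation: h(1−phi) = h₀(1−phi₀) ⇒ h = h₀·(1−phi₀)/(1−phi)
h = 0.069 × (1 − 0.44)/(1 − 0.0402) = 0.069 × 0.5835 = 0.0403 km

0.040 km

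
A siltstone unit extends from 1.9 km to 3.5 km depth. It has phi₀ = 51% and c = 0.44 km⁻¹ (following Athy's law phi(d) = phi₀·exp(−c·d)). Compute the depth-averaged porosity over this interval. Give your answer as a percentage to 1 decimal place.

⟨phi⟩ = (1/(d₂−d₁)) ∫ phi₀ e^(−cd) dd = phi₀·(e^(−c·d₁) − e^(−c·d₂)) / (c·(d₂−d₁))
e^(−0.44×1.9) = 0.4334; e^(−0.44×3.5) = 0.2144
⟨phi⟩ = 0.51 × (0.4334 − 0.2144) / (0.44 × 1.6) = 0.51 × 0.3112 = 0.1587

15.9%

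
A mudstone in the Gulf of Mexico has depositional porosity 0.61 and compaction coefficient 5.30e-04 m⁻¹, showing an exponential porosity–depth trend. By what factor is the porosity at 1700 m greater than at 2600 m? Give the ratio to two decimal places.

1.61

Working in km (1 km = 1000 m; c in km⁻¹ = c in m⁻¹ × 1000):
n(z₁)/n(z₂) = e^(−c·z₁)/e^(−c·z₂) = e^{c(z₂−z₁)}
= exp(0.53 × 0.9) = exp(0.477) = 1.6112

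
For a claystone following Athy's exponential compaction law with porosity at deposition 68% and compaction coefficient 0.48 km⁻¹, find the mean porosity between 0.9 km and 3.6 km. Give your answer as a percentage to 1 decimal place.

24.7%

⟨n⟩ = (1/(Z₂−Z₁)) ∫ n₀ e^(−βZ) dZ = n₀·(e^(−β·Z₁) − e^(−β·Z₂)) / (β·(Z₂−Z₁))
e^(−0.48×0.9) = 0.6492; e^(−0.48×3.6) = 0.1776
⟨n⟩ = 0.68 × (0.6492 − 0.1776) / (0.48 × 2.7) = 0.68 × 0.3639 = 0.2474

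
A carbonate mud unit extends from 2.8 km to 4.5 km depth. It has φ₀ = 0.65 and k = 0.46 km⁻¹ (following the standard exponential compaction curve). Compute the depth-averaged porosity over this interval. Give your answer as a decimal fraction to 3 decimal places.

0.124

⟨φ⟩ = (1/(d₂−d₁)) ∫ φ₀ e^(−kd) dd = φ₀·(e^(−k·d₁) − e^(−k·d₂)) / (k·(d₂−d₁))
e^(−0.46×2.8) = 0.2758; e^(−0.46×4.5) = 0.1262
⟨φ⟩ = 0.65 × (0.2758 − 0.1262) / (0.46 × 1.7) = 0.65 × 0.1914 = 0.1244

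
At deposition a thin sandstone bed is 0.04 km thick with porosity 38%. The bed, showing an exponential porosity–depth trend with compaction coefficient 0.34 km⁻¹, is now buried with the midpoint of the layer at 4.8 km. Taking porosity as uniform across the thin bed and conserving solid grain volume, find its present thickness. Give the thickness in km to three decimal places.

Porosity at 4.8 km: φ = 0.38·exp(−0.34×4.8) = 0.0743
Solid-volume conservation: h(1−φ) = h₀(1−φ₀) ⇒ h = h₀·(1−φ₀)/(1−φ)
h = 0.04 × (1 − 0.38)/(1 − 0.0743) = 0.04 × 0.6698 = 0.0268 km

0.027 km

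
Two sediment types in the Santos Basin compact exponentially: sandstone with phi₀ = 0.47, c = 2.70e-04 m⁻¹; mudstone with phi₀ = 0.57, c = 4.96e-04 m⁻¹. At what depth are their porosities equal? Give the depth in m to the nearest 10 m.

Working in km (1 km = 1000 m; c in km⁻¹ = c in m⁻¹ × 1000):
Set phi₀ₐ e^(−cₐZ) = phi₀ᵦ e^(−cᵦZ) ⇒ ln(phi₀ₐ/phi₀ᵦ) = (cₐ − cᵦ)·Z
Z = ln(0.47/0.57) / (0.27 − 0.496) = -0.1929 / -0.226 = 0.854 km

850 m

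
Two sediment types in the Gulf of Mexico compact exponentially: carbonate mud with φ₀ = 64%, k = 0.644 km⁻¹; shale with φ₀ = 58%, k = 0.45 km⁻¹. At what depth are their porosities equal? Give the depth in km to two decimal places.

0.51 km

Set φ₀ₐ e^(−kₐz) = φ₀ᵦ e^(−kᵦz) ⇒ ln(φ₀ₐ/φ₀ᵦ) = (kₐ − kᵦ)·z
z = ln(0.64/0.58) / (0.644 − 0.45) = 0.0984 / 0.194 = 0.507 km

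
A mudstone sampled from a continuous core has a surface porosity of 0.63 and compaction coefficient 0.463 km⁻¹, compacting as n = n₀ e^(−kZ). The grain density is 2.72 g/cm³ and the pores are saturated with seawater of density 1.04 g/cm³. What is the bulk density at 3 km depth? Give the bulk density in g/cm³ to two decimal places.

Porosity at depth: n = 0.63·exp(−0.463×3) = 0.63×0.2493 = 0.1571
Bulk density: ρ_b = (1−n)ρ_g + n·ρ_f = 0.8429×2.72 + 0.1571×1.04
       = 2.293 + 0.163 = 2.456 g/cm³

2.46 g/cm³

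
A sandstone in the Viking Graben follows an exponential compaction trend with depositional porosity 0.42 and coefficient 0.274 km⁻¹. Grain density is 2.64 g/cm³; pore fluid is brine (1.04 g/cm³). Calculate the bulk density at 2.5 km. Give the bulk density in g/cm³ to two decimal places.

2.30 g/cm³

Porosity at depth: φ = 0.42·exp(−0.274×2.5) = 0.42×0.5041 = 0.2117
Bulk density: ρ_b = (1−φ)ρ_g + φ·ρ_f = 0.7883×2.64 + 0.2117×1.04
       = 2.081 + 0.220 = 2.301 g/cm³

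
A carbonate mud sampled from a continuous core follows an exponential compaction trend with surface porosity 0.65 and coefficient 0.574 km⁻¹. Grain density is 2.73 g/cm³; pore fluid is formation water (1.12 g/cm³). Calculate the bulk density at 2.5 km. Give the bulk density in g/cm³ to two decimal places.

Porosity at depth: phi = 0.65·exp(−0.574×2.5) = 0.65×0.2381 = 0.1548
Bulk density: ρ_b = (1−phi)ρ_g + phi·ρ_f = 0.8452×2.73 + 0.1548×1.12
       = 2.307 + 0.173 = 2.481 g/cm³

2.48 g/cm³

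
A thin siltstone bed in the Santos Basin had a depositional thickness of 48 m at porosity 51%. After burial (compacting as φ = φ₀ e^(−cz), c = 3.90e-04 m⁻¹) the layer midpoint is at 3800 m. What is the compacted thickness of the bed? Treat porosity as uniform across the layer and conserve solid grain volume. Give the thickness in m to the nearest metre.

27 m

Working in km (1 km = 1000 m; c in km⁻¹ = c in m⁻¹ × 1000):
Porosity at 3.8 km: φ = 0.51·exp(−0.39×3.8) = 0.1159
Solid-volume conservation: h(1−φ) = h₀(1−φ₀) ⇒ h = h₀·(1−φ₀)/(1−φ)
h = 0.048 × (1 − 0.51)/(1 − 0.1159) = 0.048 × 0.5542 = 0.0266 km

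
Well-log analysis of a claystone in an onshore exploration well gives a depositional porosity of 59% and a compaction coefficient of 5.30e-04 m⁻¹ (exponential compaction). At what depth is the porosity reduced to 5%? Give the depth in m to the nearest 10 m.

Working in km (1 km = 1000 m; c in km⁻¹ = c in m⁻¹ × 1000):
Invert Athy's law: d = ln(phi₀/phi) / c
d = ln(0.59/0.05) / 0.53 = ln(11.8) / 0.53 = 2.4681 / 0.53 = 4.657 km

4660 m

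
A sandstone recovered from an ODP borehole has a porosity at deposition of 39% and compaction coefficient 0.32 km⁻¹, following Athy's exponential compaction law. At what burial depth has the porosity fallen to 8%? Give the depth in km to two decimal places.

4.95 km

Invert Athy's law: Z = ln(phi₀/phi) / k
Z = ln(0.39/0.08) / 0.32 = ln(4.875) / 0.32 = 1.5841 / 0.32 = 4.950 km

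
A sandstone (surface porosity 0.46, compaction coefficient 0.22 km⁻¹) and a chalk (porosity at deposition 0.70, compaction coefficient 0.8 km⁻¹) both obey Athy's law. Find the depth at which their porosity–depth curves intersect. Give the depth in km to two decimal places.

0.72 km

Set φ₀ₐ e^(−βₐd) = φ₀ᵦ e^(−βᵦd) ⇒ ln(φ₀ₐ/φ₀ᵦ) = (βₐ − βᵦ)·d
d = ln(0.46/0.7) / (0.22 − 0.8) = -0.4199 / -0.58 = 0.724 km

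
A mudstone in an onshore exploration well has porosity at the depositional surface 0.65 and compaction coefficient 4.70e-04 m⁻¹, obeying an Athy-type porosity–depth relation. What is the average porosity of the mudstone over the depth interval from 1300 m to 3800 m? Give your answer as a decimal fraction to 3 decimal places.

0.208

Working in km (1 km = 1000 m; k in km⁻¹ = k in m⁻¹ × 1000):
⟨φ⟩ = (1/(z₂−z₁)) ∫ φ₀ e^(−kz) dz = φ₀·(e^(−k·z₁) − e^(−k·z₂)) / (k·(z₂−z₁))
e^(−0.47×1.3) = 0.5428; e^(−0.47×3.8) = 0.1676
⟨φ⟩ = 0.65 × (0.5428 − 0.1676) / (0.47 × 2.5) = 0.65 × 0.3193 = 0.2075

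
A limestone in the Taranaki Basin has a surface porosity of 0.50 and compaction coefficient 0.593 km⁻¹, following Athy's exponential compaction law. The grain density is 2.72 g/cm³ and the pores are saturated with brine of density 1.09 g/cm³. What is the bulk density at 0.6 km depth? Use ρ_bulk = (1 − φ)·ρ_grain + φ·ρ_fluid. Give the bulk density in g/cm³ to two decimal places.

Porosity at depth: φ = 0.5·exp(−0.593×0.6) = 0.5×0.7006 = 0.3503
Bulk density: ρ_b = (1−φ)ρ_g + φ·ρ_f = 0.6497×2.72 + 0.3503×1.09
       = 1.767 + 0.382 = 2.149 g/cm³

2.15 g/cm³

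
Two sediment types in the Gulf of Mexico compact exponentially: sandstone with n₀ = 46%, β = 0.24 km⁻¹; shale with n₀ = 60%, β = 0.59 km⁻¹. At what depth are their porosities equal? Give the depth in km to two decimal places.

0.76 km

Set n₀ₐ e^(−βₐd) = n₀ᵦ e^(−βᵦd) ⇒ ln(n₀ₐ/n₀ᵦ) = (βₐ − βᵦ)·d
d = ln(0.46/0.6) / (0.24 − 0.59) = -0.2657 / -0.35 = 0.759 km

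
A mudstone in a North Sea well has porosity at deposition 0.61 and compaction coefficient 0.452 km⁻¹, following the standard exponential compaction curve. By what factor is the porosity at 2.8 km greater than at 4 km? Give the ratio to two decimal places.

phi(d₁)/phi(d₂) = e^(−β·d₁)/e^(−β·d₂) = e^{β(d₂−d₁)}
= exp(0.452 × 1.2) = exp(0.5424) = 1.7201

1.72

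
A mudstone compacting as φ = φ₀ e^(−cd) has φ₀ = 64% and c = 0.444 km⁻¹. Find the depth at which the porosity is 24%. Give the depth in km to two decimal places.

Invert Athy's law: d = ln(φ₀/φ) / c
d = ln(0.64/0.24) / 0.444 = ln(2.667) / 0.444 = 0.9808 / 0.444 = 2.209 km

2.21 km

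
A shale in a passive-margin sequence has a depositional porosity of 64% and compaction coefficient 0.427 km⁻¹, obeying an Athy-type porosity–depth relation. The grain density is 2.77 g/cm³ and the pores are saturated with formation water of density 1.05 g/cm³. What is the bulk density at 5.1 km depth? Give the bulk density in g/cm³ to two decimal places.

Porosity at depth: n = 0.64·exp(−0.427×5.1) = 0.64×0.1133 = 0.0725
Bulk density: ρ_b = (1−n)ρ_g + n·ρ_f = 0.9275×2.77 + 0.0725×1.05
       = 2.569 + 0.076 = 2.645 g/cm³

2.65 g/cm³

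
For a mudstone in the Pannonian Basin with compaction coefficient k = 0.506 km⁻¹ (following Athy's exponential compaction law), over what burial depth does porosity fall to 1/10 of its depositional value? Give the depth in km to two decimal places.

n/n₀ = 1/10 ⇒ exp(−k·d) = 1/10 ⇒ d = ln(10) / k
d = 2.3026 / 0.506 = 4.551 km

4.55 km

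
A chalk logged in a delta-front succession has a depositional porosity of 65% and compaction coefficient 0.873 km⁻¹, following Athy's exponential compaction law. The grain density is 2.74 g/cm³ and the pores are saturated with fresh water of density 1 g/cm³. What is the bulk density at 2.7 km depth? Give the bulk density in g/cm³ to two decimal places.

2.63 g/cm³

Porosity at depth: n = 0.65·exp(−0.873×2.7) = 0.65×0.0947 = 0.0616
Bulk density: ρ_b = (1−n)ρ_g + n·ρ_f = 0.9384×2.74 + 0.0616×1
       = 2.571 + 0.062 = 2.633 g/cm³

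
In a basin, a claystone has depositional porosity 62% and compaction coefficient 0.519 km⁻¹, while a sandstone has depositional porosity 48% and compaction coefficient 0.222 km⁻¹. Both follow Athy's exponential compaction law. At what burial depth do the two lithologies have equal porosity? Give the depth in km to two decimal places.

0.86 km

Set n₀ₐ e^(−cₐd) = n₀ᵦ e^(−cᵦd) ⇒ ln(n₀ₐ/n₀ᵦ) = (cₐ − cᵦ)·d
d = ln(0.62/0.48) / (0.519 − 0.222) = 0.2559 / 0.297 = 0.862 km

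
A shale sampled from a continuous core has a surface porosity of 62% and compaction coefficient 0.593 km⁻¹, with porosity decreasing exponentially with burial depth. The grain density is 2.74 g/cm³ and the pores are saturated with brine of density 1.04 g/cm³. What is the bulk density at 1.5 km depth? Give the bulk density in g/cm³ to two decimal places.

Porosity at depth: phi = 0.62·exp(−0.593×1.5) = 0.62×0.4109 = 0.2547
Bulk density: ρ_b = (1−phi)ρ_g + phi·ρ_f = 0.7453×2.74 + 0.2547×1.04
       = 2.042 + 0.265 = 2.307 g/cm³

2.31 g/cm³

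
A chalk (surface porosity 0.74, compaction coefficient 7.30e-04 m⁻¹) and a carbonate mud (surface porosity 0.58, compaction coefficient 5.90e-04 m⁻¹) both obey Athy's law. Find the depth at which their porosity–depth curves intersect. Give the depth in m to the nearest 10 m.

Working in km (1 km = 1000 m; c in km⁻¹ = c in m⁻¹ × 1000):
Set n₀ₐ e^(−cₐz) = n₀ᵦ e^(−cᵦz) ⇒ ln(n₀ₐ/n₀ᵦ) = (cₐ − cᵦ)·z
z = ln(0.74/0.58) / (0.73 − 0.59) = 0.2436 / 0.14 = 1.740 km

1740 m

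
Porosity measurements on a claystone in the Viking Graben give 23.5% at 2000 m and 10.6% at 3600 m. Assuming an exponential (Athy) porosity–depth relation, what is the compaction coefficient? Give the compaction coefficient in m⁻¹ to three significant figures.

0.000498 m⁻¹

Working in km (1 km = 1000 m; k in km⁻¹ = k in m⁻¹ × 1000):
Athy: phi(z) = phi₀ e^(−kz) ⇒ phi₁/phi₂ = e^{k(z₂−z₁)} ⇒ k = ln(phi₁/phi₂)/(z₂−z₁)
k = ln(0.235/0.106) / (3.6 − 2) = ln(2.217) / 1.6 = 0.7961 / 1.6 = 0.4976 km⁻¹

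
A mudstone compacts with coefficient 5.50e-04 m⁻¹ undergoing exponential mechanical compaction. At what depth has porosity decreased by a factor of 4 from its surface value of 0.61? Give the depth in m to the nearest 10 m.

2520 m

Working in km (1 km = 1000 m; c in km⁻¹ = c in m⁻¹ × 1000):
φ/φ₀ = 1/4 ⇒ exp(−c·d) = 1/4 ⇒ d = ln(4) / c
d = 1.3863 / 0.55 = 2.521 km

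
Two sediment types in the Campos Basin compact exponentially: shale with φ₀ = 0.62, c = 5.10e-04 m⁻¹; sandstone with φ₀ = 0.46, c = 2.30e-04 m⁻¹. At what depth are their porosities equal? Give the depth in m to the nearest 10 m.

Working in km (1 km = 1000 m; c in km⁻¹ = c in m⁻¹ × 1000):
Set φ₀ₐ e^(−cₐd) = φ₀ᵦ e^(−cᵦd) ⇒ ln(φ₀ₐ/φ₀ᵦ) = (cₐ − cᵦ)·d
d = ln(0.62/0.46) / (0.51 − 0.23) = 0.2985 / 0.28 = 1.066 km

1070 m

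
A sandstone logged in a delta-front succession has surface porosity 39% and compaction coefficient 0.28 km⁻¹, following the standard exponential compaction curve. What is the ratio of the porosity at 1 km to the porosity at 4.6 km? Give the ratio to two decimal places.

2.74

phi(d₁)/phi(d₂) = e^(−k·d₁)/e^(−k·d₂) = e^{k(d₂−d₁)}
= exp(0.28 × 3.6) = exp(1.008) = 2.7401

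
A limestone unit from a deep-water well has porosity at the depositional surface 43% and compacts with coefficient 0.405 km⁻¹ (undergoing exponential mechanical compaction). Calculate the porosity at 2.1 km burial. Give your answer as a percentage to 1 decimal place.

18.4%

n = n₀·exp(−k·Z) = 0.43 × exp(−0.405 × 2.1) = 0.43 × exp(−0.8505)
  = 0.43 × 0.4272 = 0.1837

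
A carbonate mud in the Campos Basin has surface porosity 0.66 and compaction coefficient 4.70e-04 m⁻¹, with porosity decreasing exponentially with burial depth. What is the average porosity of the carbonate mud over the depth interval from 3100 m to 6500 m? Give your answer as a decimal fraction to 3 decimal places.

Working in km (1 km = 1000 m; k in km⁻¹ = k in m⁻¹ × 1000):
⟨n⟩ = (1/(z₂−z₁)) ∫ n₀ e^(−kz) dz = n₀·(e^(−k·z₁) − e^(−k·z₂)) / (k·(z₂−z₁))
e^(−0.47×3.1) = 0.2329; e^(−0.47×6.5) = 0.0471
⟨n⟩ = 0.66 × (0.2329 − 0.0471) / (0.47 × 3.4) = 0.66 × 0.1163 = 0.0767

0.077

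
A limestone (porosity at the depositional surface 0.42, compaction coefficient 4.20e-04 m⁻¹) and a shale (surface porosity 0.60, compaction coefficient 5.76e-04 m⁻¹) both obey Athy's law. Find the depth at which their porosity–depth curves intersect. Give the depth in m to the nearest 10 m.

Working in km (1 km = 1000 m; k in km⁻¹ = k in m⁻¹ × 1000):
Set φ₀ₐ e^(−kₐd) = φ₀ᵦ e^(−kᵦd) ⇒ ln(φ₀ₐ/φ₀ᵦ) = (kₐ − kᵦ)·d
d = ln(0.42/0.6) / (0.42 − 0.576) = -0.3567 / -0.156 = 2.286 km

2290 m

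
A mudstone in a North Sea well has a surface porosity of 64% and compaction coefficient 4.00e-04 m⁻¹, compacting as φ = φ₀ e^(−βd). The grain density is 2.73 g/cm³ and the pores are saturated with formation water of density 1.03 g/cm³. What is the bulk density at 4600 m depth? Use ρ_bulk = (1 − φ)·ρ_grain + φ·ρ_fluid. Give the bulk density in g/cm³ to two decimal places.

Working in km (1 km = 1000 m; β in km⁻¹ = β in m⁻¹ × 1000):
Porosity at depth: φ = 0.64·exp(−0.4×4.6) = 0.64×0.1588 = 0.1016
Bulk density: ρ_b = (1−φ)ρ_g + φ·ρ_f = 0.8984×2.73 + 0.1016×1.03
       = 2.453 + 0.105 = 2.557 g/cm³

2.56 g/cm³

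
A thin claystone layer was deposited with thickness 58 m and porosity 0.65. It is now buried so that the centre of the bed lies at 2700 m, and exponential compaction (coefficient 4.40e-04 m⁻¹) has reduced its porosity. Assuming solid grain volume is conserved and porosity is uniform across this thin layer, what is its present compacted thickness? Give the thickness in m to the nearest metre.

25 m

Working in km (1 km = 1000 m; c in km⁻¹ = c in m⁻¹ × 1000):
Porosity at 2.7 km: phi = 0.65·exp(−0.44×2.7) = 0.1981
Solid-volume conservation: h(1−phi) = h₀(1−phi₀) ⇒ h = h₀·(1−phi₀)/(1−phi)
h = 0.058 × (1 − 0.65)/(1 − 0.1981) = 0.058 × 0.4365 = 0.0253 km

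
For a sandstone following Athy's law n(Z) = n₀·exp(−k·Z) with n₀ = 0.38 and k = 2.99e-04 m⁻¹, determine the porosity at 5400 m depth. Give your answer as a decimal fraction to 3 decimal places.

Working in km (1 km = 1000 m; k in km⁻¹ = k in m⁻¹ × 1000):
n = n₀·exp(−k·Z) = 0.38 × exp(−0.299 × 5.4) = 0.38 × exp(−1.615)
  = 0.38 × 0.1990 = 0.0756

0.076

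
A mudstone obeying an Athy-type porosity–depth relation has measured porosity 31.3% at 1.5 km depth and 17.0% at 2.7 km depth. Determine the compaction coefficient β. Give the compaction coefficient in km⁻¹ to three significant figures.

0.509 km⁻¹

Athy: phi(z) = phi₀ e^(−βz) ⇒ phi₁/phi₂ = e^{β(z₂−z₁)} ⇒ β = ln(phi₁/phi₂)/(z₂−z₁)
β = ln(0.313/0.17) / (2.7 − 1.5) = ln(1.841) / 1.2 = 0.6104 / 1.2 = 0.5087 km⁻¹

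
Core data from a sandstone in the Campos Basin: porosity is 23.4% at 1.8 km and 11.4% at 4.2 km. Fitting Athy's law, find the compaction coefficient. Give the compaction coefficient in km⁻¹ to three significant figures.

0.300 km⁻¹

Athy: phi(z) = phi₀ e^(−kz) ⇒ phi₁/phi₂ = e^{k(z₂−z₁)} ⇒ k = ln(phi₁/phi₂)/(z₂−z₁)
k = ln(0.234/0.114) / (4.2 − 1.8) = ln(2.053) / 2.4 = 0.7191 / 2.4 = 0.2996 km⁻¹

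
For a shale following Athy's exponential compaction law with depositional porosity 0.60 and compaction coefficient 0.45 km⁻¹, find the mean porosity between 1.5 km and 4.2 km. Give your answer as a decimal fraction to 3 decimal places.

0.177

⟨φ⟩ = (1/(z₂−z₁)) ∫ φ₀ e^(−βz) dz = φ₀·(e^(−β·z₁) − e^(−β·z₂)) / (β·(z₂−z₁))
e^(−0.45×1.5) = 0.5092; e^(−0.45×4.2) = 0.1511
⟨φ⟩ = 0.6 × (0.5092 − 0.1511) / (0.45 × 2.7) = 0.6 × 0.2947 = 0.1768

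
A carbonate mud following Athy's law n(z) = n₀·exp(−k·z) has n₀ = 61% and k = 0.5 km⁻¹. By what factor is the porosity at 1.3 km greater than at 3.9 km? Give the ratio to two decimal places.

3.67

n(z₁)/n(z₂) = e^(−k·z₁)/e^(−k·z₂) = e^{k(z₂−z₁)}
= exp(0.5 × 2.6) = exp(1.3) = 3.6693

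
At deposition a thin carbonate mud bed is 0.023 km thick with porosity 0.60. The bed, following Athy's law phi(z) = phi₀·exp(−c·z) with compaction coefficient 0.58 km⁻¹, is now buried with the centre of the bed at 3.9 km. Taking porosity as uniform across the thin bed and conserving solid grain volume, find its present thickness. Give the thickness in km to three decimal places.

Porosity at 3.9 km: phi = 0.6·exp(−0.58×3.9) = 0.0625
Solid-volume conservation: h(1−phi) = h₀(1−phi₀) ⇒ h = h₀·(1−phi₀)/(1−phi)
h = 0.023 × (1 − 0.6)/(1 − 0.0625) = 0.023 × 0.4267 = 0.0098 km

0.010 km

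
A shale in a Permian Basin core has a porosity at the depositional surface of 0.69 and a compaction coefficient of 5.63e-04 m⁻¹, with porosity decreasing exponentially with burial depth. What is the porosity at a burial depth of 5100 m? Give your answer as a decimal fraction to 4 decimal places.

0.0391

Working in km (1 km = 1000 m; c in km⁻¹ = c in m⁻¹ × 1000):
n = n₀·exp(−c·Z) = 0.69 × exp(−0.563 × 5.1) = 0.69 × exp(−2.871)
  = 0.69 × 0.0566 = 0.0391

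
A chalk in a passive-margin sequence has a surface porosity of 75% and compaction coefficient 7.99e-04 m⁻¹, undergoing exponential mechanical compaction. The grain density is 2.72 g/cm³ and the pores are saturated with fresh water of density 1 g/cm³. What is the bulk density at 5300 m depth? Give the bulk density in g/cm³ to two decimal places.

Working in km (1 km = 1000 m; k in km⁻¹ = k in m⁻¹ × 1000):
Porosity at depth: φ = 0.75·exp(−0.799×5.3) = 0.75×0.0145 = 0.0109
Bulk density: ρ_b = (1−φ)ρ_g + φ·ρ_f = 0.9891×2.72 + 0.0109×1
       = 2.690 + 0.011 = 2.701 g/cm³

2.70 g/cm³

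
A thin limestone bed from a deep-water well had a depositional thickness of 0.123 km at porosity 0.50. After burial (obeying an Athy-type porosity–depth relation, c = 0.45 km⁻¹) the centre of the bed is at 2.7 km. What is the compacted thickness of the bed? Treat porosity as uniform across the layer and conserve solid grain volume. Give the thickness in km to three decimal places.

Porosity at 2.7 km: phi = 0.5·exp(−0.45×2.7) = 0.1484
Solid-volume conservation: h(1−phi) = h₀(1−phi₀) ⇒ h = h₀·(1−phi₀)/(1−phi)
h = 0.123 × (1 − 0.5)/(1 − 0.1484) = 0.123 × 0.5871 = 0.0722 km

0.072 km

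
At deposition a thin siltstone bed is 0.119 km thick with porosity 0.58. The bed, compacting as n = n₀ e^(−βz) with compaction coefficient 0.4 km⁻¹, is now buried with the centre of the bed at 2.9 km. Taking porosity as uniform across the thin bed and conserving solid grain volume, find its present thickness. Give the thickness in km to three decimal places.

0.061 km

Porosity at 2.9 km: n = 0.58·exp(−0.4×2.9) = 0.1818
Solid-volume conservation: h(1−n) = h₀(1−n₀) ⇒ h = h₀·(1−n₀)/(1−n)
h = 0.119 × (1 − 0.58)/(1 − 0.1818) = 0.119 × 0.5133 = 0.0611 km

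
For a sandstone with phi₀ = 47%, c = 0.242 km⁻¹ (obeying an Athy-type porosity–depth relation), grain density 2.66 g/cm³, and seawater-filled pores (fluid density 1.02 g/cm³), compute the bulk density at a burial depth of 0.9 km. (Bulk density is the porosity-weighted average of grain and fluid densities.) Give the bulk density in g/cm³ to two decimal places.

Porosity at depth: phi = 0.47·exp(−0.242×0.9) = 0.47×0.8043 = 0.3780
Bulk density: ρ_b = (1−phi)ρ_g + phi·ρ_f = 0.6220×2.66 + 0.3780×1.02
       = 1.654 + 0.386 = 2.040 g/cm³

2.04 g/cm³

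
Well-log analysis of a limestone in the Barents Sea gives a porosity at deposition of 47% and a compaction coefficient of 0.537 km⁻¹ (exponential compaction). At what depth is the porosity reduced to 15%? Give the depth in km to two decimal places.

2.13 km

Invert Athy's law: z = ln(φ₀/φ) / k
z = ln(0.47/0.15) / 0.537 = ln(3.133) / 0.537 = 1.1421 / 0.537 = 2.127 km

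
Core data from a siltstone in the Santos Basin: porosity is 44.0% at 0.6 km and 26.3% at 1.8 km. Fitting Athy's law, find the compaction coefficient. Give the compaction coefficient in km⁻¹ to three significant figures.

0.429 km⁻¹

Athy: phi(Z) = phi₀ e^(−βZ) ⇒ phi₁/phi₂ = e^{β(Z₂−Z₁)} ⇒ β = ln(phi₁/phi₂)/(Z₂−Z₁)
β = ln(0.44/0.263) / (1.8 − 0.6) = ln(1.673) / 1.2 = 0.5146 / 1.2 = 0.4289 km⁻¹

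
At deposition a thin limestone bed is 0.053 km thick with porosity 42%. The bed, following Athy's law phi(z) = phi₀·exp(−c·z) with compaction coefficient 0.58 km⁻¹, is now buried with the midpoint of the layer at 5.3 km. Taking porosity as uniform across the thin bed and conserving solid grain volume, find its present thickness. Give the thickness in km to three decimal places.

0.031 km

Porosity at 5.3 km: phi = 0.42·exp(−0.58×5.3) = 0.0194
Solid-volume conservation: h(1−phi) = h₀(1−phi₀) ⇒ h = h₀·(1−phi₀)/(1−phi)
h = 0.053 × (1 − 0.42)/(1 − 0.0194) = 0.053 × 0.5915 = 0.0313 km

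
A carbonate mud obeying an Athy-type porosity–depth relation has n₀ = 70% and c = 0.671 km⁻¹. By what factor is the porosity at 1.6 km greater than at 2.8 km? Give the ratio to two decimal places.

2.24

n(z₁)/n(z₂) = e^(−c·z₁)/e^(−c·z₂) = e^{c(z₂−z₁)}
= exp(0.671 × 1.2) = exp(0.8052) = 2.2371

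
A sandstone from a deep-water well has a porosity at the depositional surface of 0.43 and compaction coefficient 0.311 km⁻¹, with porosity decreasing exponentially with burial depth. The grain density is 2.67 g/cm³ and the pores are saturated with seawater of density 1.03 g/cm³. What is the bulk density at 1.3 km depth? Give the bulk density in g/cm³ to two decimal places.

2.20 g/cm³

Porosity at depth: φ = 0.43·exp(−0.311×1.3) = 0.43×0.6674 = 0.2870
Bulk density: ρ_b = (1−φ)ρ_g + φ·ρ_f = 0.7130×2.67 + 0.2870×1.03
       = 1.904 + 0.296 = 2.199 g/cm³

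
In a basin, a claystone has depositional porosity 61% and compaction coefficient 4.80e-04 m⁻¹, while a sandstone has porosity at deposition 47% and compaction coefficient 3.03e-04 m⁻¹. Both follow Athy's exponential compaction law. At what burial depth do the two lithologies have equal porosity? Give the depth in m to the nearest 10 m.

1470 m

Working in km (1 km = 1000 m; c in km⁻¹ = c in m⁻¹ × 1000):
Set phi₀ₐ e^(−cₐd) = phi₀ᵦ e^(−cᵦd) ⇒ ln(phi₀ₐ/phi₀ᵦ) = (cₐ − cᵦ)·d
d = ln(0.61/0.47) / (0.48 − 0.303) = 0.2607 / 0.177 = 1.473 km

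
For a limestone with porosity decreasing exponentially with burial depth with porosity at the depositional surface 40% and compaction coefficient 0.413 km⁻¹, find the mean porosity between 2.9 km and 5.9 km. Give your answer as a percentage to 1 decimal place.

6.9%

⟨n⟩ = (1/(d₂−d₁)) ∫ n₀ e^(−βd) dd = n₀·(e^(−β·d₁) − e^(−β·d₂)) / (β·(d₂−d₁))
e^(−0.413×2.9) = 0.3019; e^(−0.413×5.9) = 0.0874
⟨n⟩ = 0.4 × (0.3019 − 0.0874) / (0.413 × 3) = 0.4 × 0.1731 = 0.0692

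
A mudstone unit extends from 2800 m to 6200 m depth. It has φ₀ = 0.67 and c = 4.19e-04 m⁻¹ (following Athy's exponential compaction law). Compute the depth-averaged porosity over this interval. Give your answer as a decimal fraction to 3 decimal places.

0.110

Working in km (1 km = 1000 m; c in km⁻¹ = c in m⁻¹ × 1000):
⟨φ⟩ = (1/(d₂−d₁)) ∫ φ₀ e^(−cd) dd = φ₀·(e^(−c·d₁) − e^(−c·d₂)) / (c·(d₂−d₁))
e^(−0.419×2.8) = 0.3094; e^(−0.419×6.2) = 0.0744
⟨φ⟩ = 0.67 × (0.3094 − 0.0744) / (0.419 × 3.4) = 0.67 × 0.1649 = 0.1105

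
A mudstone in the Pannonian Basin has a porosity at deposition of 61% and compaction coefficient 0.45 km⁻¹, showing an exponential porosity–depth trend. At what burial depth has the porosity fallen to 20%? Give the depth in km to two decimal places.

Invert Athy's law: z = ln(φ₀/φ) / c
z = ln(0.61/0.2) / 0.45 = ln(3.05) / 0.45 = 1.1151 / 0.45 = 2.478 km

2.48 km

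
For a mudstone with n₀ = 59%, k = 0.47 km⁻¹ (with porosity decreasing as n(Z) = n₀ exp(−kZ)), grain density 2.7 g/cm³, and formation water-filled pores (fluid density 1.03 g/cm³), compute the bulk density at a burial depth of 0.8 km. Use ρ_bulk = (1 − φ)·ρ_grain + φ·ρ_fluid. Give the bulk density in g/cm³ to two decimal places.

Porosity at depth: n = 0.59·exp(−0.47×0.8) = 0.59×0.6866 = 0.4051
Bulk density: ρ_b = (1−n)ρ_g + n·ρ_f = 0.5949×2.7 + 0.4051×1.03
       = 1.606 + 0.417 = 2.023 g/cm³

2.02 g/cm³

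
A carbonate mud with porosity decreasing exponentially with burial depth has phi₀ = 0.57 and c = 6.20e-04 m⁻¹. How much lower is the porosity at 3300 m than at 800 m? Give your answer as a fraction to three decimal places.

0.273

Working in km (1 km = 1000 m; c in km⁻¹ = c in m⁻¹ × 1000):
phi(0.8) = 0.57·e^(−0.62×0.8) = 0.3471
phi(3.3) = 0.57·e^(−0.62×3.3) = 0.0737
Δphi = 0.3471 − 0.0737 = 0.2734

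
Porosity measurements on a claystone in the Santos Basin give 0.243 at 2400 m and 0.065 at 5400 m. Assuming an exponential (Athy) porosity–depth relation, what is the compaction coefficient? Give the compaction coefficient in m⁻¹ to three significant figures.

0.000440 m⁻¹

Working in km (1 km = 1000 m; β in km⁻¹ = β in m⁻¹ × 1000):
Athy: φ(d) = φ₀ e^(−βd) ⇒ φ₁/φ₂ = e^{β(d₂−d₁)} ⇒ β = ln(φ₁/φ₂)/(d₂−d₁)
β = ln(0.243/0.065) / (5.4 − 2.4) = ln(3.738) / 3 = 1.3187 / 3 = 0.4396 km⁻¹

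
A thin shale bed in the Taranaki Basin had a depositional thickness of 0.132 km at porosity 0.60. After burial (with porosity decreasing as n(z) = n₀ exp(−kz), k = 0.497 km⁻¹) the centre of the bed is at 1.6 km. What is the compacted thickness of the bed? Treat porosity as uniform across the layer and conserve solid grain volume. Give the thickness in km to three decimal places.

Porosity at 1.6 km: n = 0.6·exp(−0.497×1.6) = 0.2709
Solid-volume conservation: h(1−n) = h₀(1−n₀) ⇒ h = h₀·(1−n₀)/(1−n)
h = 0.132 × (1 − 0.6)/(1 − 0.2709) = 0.132 × 0.5486 = 0.0724 km

0.072 km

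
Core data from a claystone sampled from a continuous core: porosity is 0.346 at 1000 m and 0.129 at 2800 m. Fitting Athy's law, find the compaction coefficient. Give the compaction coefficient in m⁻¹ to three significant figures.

0.000548 m⁻¹

Working in km (1 km = 1000 m; c in km⁻¹ = c in m⁻¹ × 1000):
Athy: n(Z) = n₀ e^(−cZ) ⇒ n₁/n₂ = e^{c(Z₂−Z₁)} ⇒ c = ln(n₁/n₂)/(Z₂−Z₁)
c = ln(0.346/0.129) / (2.8 − 1) = ln(2.682) / 1.8 = 0.9866 / 1.8 = 0.5481 km⁻¹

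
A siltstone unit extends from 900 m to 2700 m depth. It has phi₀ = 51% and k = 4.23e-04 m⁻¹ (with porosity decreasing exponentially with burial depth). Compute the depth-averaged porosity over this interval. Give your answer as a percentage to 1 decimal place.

24.4%

Working in km (1 km = 1000 m; k in km⁻¹ = k in m⁻¹ × 1000):
⟨phi⟩ = (1/(d₂−d₁)) ∫ phi₀ e^(−kd) dd = phi₀·(e^(−k·d₁) − e^(−k·d₂)) / (k·(d₂−d₁))
e^(−0.423×0.9) = 0.6834; e^(−0.423×2.7) = 0.3191
⟨phi⟩ = 0.51 × (0.6834 − 0.3191) / (0.423 × 1.8) = 0.51 × 0.4784 = 0.2440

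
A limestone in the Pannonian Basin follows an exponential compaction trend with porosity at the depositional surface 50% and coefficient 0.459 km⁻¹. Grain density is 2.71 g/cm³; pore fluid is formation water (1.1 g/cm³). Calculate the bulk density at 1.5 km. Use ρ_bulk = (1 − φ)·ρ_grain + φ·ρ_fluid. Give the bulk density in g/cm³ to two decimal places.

Porosity at depth: φ = 0.5·exp(−0.459×1.5) = 0.5×0.5023 = 0.2512
Bulk density: ρ_b = (1−φ)ρ_g + φ·ρ_f = 0.7488×2.71 + 0.2512×1.1
       = 2.029 + 0.276 = 2.306 g/cm³

2.31 g/cm³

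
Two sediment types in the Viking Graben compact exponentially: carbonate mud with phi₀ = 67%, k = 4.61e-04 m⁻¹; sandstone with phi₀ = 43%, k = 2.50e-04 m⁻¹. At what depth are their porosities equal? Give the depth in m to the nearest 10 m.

2100 m

Working in km (1 km = 1000 m; k in km⁻¹ = k in m⁻¹ × 1000):
Set phi₀ₐ e^(−kₐz) = phi₀ᵦ e^(−kᵦz) ⇒ ln(phi₀ₐ/phi₀ᵦ) = (kₐ − kᵦ)·z
z = ln(0.67/0.43) / (0.461 − 0.25) = 0.4435 / 0.211 = 2.102 km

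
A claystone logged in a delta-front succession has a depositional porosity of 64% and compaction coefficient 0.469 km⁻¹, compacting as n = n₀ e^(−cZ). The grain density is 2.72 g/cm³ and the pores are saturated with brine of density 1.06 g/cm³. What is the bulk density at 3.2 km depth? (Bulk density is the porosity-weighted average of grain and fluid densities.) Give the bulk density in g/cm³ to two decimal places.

Porosity at depth: n = 0.64·exp(−0.469×3.2) = 0.64×0.2230 = 0.1427
Bulk density: ρ_b = (1−n)ρ_g + n·ρ_f = 0.8573×2.72 + 0.1427×1.06
       = 2.332 + 0.151 = 2.483 g/cm³

2.48 g/cm³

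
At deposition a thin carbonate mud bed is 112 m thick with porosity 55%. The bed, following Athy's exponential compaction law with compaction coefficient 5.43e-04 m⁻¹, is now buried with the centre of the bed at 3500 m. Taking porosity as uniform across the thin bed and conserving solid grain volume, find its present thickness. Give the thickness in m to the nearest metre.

55 m

Working in km (1 km = 1000 m; k in km⁻¹ = k in m⁻¹ × 1000):
Porosity at 3.5 km: φ = 0.55·exp(−0.543×3.5) = 0.0822
Solid-volume conservation: h(1−φ) = h₀(1−φ₀) ⇒ h = h₀·(1−φ₀)/(1−φ)
h = 0.112 × (1 − 0.55)/(1 − 0.0822) = 0.112 × 0.4903 = 0.0549 km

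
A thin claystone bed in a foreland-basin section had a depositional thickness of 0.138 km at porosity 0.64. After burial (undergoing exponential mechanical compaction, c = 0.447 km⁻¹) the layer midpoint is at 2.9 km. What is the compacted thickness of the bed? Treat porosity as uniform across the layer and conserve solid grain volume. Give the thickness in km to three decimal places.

0.060 km

Porosity at 2.9 km: n = 0.64·exp(−0.447×2.9) = 0.1751
Solid-volume conservation: h(1−n) = h₀(1−n₀) ⇒ h = h₀·(1−n₀)/(1−n)
h = 0.138 × (1 − 0.64)/(1 − 0.1751) = 0.138 × 0.4364 = 0.0602 km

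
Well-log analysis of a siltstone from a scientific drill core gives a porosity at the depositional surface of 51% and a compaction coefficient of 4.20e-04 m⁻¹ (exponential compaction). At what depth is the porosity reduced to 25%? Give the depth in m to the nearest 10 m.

1700 m

Working in km (1 km = 1000 m; β in km⁻¹ = β in m⁻¹ × 1000):
Invert Athy's law: z = ln(n₀/n) / β
z = ln(0.51/0.25) / 0.42 = ln(2.04) / 0.42 = 0.7129 / 0.42 = 1.697 km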